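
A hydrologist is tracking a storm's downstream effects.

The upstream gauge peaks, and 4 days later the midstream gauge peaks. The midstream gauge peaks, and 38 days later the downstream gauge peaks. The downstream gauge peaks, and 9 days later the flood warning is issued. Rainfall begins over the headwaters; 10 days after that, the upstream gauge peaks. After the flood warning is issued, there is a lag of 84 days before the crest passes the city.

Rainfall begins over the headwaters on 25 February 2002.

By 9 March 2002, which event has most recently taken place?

The upstream gauge peaks

Rainfall begins over the headwaters: Feb 25, 2002.
The upstream gauge peaks: Feb 25, 2002 + 10 days = Mar 7, 2002.
The midstream gauge peaks: Mar 7, 2002 + 4 days = Mar 11, 2002.
The downstream gauge peaks: Mar 11, 2002 + 38 days = Apr 18, 2002.
The flood warning is issued: Apr 18, 2002 + 9 days = Apr 27, 2002.
The crest passes the city: Apr 27, 2002 + 84 days = Jul 20, 2002.
Mar 9, 2002 falls between when the upstream gauge peaks (Mar 7, 2002) and when the midstream gauge peaks (Mar 11, 2002).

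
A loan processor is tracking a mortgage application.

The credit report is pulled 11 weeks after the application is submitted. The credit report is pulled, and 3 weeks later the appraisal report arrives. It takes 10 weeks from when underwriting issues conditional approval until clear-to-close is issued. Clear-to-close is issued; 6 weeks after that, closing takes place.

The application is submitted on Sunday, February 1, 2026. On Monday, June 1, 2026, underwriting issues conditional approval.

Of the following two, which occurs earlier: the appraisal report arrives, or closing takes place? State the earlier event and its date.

The appraisal report arrives — Sunday, May 10, 2026

The application is submitted: Feb 1, 2026.
The credit report is pulled: Feb 1, 2026 + 11 weeks = Apr 19, 2026.
The appraisal report arrives: Apr 19, 2026 + 3 weeks = May 10, 2026.
Underwriting issues conditional approval: Jun 1, 2026.
Clear-to-close is issued: Jun 1, 2026 + 10 weeks = Aug 10, 2026.
Closing takes place: Aug 10, 2026 + 6 weeks = Sep 21, 2026.
Comparing: the appraisal report arrives on May 10, 2026 vs closing takes place on Sep 21, 2026. Earlier: the appraisal report arrives.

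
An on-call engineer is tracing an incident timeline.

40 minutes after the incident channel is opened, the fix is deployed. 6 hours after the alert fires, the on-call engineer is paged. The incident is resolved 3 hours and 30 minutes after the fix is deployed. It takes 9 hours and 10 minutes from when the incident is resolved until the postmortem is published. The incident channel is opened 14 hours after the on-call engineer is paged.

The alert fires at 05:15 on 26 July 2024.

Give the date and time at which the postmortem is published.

14:35 on 27 July 2024

The alert fires: 05:15 Jul 26, 2024.
The on-call engineer is paged: 05:15 Jul 26, 2024 + 6h = 11:15 Jul 26, 2024.
The incident channel is opened: 11:15 Jul 26, 2024 + 14h = 01:15 Jul 27, 2024.
The fix is deployed: 01:15 Jul 27, 2024 + 40m = 01:55 Jul 27, 2024.
The incident is resolved: 01:55 Jul 27, 2024 + 3h30m = 05:25 Jul 27, 2024.
The postmortem is published: 05:25 Jul 27, 2024 + 9h10m = 14:35 Jul 27, 2024.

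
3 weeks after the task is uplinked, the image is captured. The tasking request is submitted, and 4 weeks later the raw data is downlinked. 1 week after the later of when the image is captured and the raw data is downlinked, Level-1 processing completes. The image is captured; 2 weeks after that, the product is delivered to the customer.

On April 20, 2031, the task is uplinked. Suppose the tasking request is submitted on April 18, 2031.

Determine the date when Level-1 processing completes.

May 23, 2031

The task is uplinked: Apr 20, 2031.
The image is captured: Apr 20, 2031 + 3 weeks = May 11, 2031.
The tasking request is submitted: Apr 18, 2031.
The raw data is downlinked: Apr 18, 2031 + 4 weeks = May 16, 2031.
Both prerequisites met — the image is captured (May 11, 2031), the raw data is downlinked (May 16, 2031); the later is May 16, 2031.
Level-1 processing completes: May 16, 2031 + 1 week = May 23, 2031.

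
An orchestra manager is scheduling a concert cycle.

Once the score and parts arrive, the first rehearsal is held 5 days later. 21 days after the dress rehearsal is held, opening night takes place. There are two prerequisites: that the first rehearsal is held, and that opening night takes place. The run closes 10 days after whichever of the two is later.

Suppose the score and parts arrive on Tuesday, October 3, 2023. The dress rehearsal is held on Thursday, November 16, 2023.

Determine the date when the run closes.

Sunday, December 17, 2023

The score and parts arrive: Oct 3, 2023.
The first rehearsal is held: Oct 3, 2023 + 5 days = Oct 8, 2023.
The dress rehearsal is held: Nov 16, 2023.
Opening night takes place: Nov 16, 2023 + 21 days = Dec 7, 2023.
Both prerequisites met — the first rehearsal is held (Oct 8, 2023), opening night takes place (Dec 7, 2023); the later is Dec 7, 2023.
The run closes: Dec 7, 2023 + 10 days = Dec 17, 2023.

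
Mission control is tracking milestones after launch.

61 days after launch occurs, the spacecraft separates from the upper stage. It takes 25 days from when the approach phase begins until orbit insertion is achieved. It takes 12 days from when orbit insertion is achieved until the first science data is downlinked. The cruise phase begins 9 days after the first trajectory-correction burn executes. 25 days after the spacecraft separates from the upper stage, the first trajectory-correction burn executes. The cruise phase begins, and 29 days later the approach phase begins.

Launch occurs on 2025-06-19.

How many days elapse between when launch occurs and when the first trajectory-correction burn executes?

Causal path: launch occurs → the spacecraft separates from the upper stage → the first trajectory-correction burn executes.
Total delay along the path: 61 + 25 = 86 days.

86 days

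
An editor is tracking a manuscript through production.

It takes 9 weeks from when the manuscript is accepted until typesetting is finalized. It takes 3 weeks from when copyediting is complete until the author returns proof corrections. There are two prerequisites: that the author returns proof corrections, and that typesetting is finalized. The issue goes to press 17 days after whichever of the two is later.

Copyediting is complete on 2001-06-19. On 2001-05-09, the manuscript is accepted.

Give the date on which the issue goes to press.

Copyediting is complete: Jun 19, 2001.
The author returns proof corrections: Jun 19, 2001 + 3 weeks = Jul 10, 2001.
The manuscript is accepted: May 9, 2001.
Typesetting is finalized: May 9, 2001 + 9 weeks = Jul 11, 2001.
Both prerequisites met — the author returns proof corrections (Jul 10, 2001), typesetting is finalized (Jul 11, 2001); the later is Jul 11, 2001.
The issue goes to press: Jul 11, 2001 + 17 days = Jul 28, 2001.

2001-07-28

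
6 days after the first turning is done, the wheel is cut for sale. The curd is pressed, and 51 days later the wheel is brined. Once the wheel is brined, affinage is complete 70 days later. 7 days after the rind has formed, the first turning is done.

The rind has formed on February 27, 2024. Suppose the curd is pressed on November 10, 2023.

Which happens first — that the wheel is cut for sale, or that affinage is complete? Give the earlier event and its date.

The rind has formed: Feb 27, 2024.
The first turning is done: Feb 27, 2024 + 7 days = Mar 5, 2024.
The wheel is cut for sale: Mar 5, 2024 + 6 days = Mar 11, 2024.
The curd is pressed: Nov 10, 2023.
The wheel is brined: Nov 10, 2023 + 51 days = Dec 31, 2023.
Affinage is complete: Dec 31, 2023 + 70 days = Mar 10, 2024.
Comparing: the wheel is cut for sale on Mar 11, 2024 vs affinage is complete on Mar 10, 2024. Earlier: affinage is complete.

Affinage is complete — March 10, 2024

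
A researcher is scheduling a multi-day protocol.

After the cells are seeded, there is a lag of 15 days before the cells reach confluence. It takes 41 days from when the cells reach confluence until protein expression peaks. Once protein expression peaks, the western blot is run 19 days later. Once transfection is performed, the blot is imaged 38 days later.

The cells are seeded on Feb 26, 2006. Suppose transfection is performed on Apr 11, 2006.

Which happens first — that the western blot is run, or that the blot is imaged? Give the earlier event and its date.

The western blot is run — May 12, 2006

The cells are seeded: Feb 26, 2006.
The cells reach confluence: Feb 26, 2006 + 15 days = Mar 13, 2006.
Protein expression peaks: Mar 13, 2006 + 41 days = Apr 23, 2006.
The western blot is run: Apr 23, 2006 + 19 days = May 12, 2006.
Transfection is performed: Apr 11, 2006.
The blot is imaged: Apr 11, 2006 + 38 days = May 19, 2006.
Comparing: the western blot is run on May 12, 2006 vs the blot is imaged on May 19, 2006. Earlier: the western blot is run.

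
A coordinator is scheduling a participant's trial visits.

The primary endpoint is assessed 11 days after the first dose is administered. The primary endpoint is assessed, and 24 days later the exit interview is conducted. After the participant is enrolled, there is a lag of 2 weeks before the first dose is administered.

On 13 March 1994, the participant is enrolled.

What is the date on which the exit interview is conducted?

1 May 1994

The participant is enrolled: Mar 13, 1994.
The first dose is administered: Mar 13, 1994 + 2 weeks = Mar 27, 1994.
The primary endpoint is assessed: Mar 27, 1994 + 11 days = Apr 7, 1994.
The exit interview is conducted: Apr 7, 1994 + 24 days = May 1, 1994.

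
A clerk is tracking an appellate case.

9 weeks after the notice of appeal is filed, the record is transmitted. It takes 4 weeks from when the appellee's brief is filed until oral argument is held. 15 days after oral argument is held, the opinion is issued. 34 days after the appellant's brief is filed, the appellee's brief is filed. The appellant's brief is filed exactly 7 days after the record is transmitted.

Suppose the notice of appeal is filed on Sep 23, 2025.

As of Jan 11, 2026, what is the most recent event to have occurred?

The appellee's brief is filed

The notice of appeal is filed: Sep 23, 2025.
The record is transmitted: Sep 23, 2025 + 9 weeks = Nov 25, 2025.
The appellant's brief is filed: Nov 25, 2025 + 7 days = Dec 2, 2025.
The appellee's brief is filed: Dec 2, 2025 + 34 days = Jan 5, 2026.
Oral argument is held: Jan 5, 2026 + 4 weeks = Feb 2, 2026.
The opinion is issued: Feb 2, 2026 + 15 days = Feb 17, 2026.
Jan 11, 2026 falls between when the appellee's brief is filed (Jan 5, 2026) and when oral argument is held (Feb 2, 2026).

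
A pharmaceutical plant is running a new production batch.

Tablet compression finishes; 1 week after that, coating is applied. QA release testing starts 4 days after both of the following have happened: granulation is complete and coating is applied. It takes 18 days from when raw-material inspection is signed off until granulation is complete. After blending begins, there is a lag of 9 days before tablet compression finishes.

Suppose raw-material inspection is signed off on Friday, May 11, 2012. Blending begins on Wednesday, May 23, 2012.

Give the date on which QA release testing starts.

Tuesday, June 12, 2012

Raw-material inspection is signed off: May 11, 2012.
Granulation is complete: May 11, 2012 + 18 days = May 29, 2012.
Blending begins: May 23, 2012.
Tablet compression finishes: May 23, 2012 + 9 days = Jun 1, 2012.
Coating is applied: Jun 1, 2012 + 1 week = Jun 8, 2012.
Both prerequisites met — granulation is complete (May 29, 2012), coating is applied (Jun 8, 2012); the later is Jun 8, 2012.
QA release testing starts: Jun 8, 2012 + 4 days = Jun 12, 2012.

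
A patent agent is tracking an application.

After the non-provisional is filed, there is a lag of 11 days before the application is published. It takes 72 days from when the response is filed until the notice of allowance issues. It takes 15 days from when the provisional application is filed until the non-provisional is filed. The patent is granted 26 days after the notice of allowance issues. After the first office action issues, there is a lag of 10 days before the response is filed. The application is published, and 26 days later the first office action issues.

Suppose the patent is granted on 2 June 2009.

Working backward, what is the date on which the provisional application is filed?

The patent is granted: Jun 2, 2009.
The notice of allowance issues: Jun 2, 2009 − 26 days = May 7, 2009.
The response is filed: May 7, 2009 − 72 days = Feb 24, 2009.
The first office action issues: Feb 24, 2009 − 10 days = Feb 14, 2009.
The application is published: Feb 14, 2009 − 26 days = Jan 19, 2009.
The non-provisional is filed: Jan 19, 2009 − 11 days = Jan 8, 2009.
The provisional application is filed: Jan 8, 2009 − 15 days = Dec 24, 2008.

24 December 2008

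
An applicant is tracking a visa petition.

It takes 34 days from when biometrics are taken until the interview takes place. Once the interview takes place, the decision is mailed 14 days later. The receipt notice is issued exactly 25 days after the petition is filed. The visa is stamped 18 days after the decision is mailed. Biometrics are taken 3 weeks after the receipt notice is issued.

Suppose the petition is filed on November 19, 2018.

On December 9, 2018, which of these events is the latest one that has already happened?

The petition is filed: Nov 19, 2018.
The receipt notice is issued: Nov 19, 2018 + 25 days = Dec 14, 2018.
Biometrics are taken: Dec 14, 2018 + 3 weeks = Jan 4, 2019.
The interview takes place: Jan 4, 2019 + 34 days = Feb 7, 2019.
The decision is mailed: Feb 7, 2019 + 14 days = Feb 21, 2019.
The visa is stamped: Feb 21, 2019 + 18 days = Mar 11, 2019.
Dec 9, 2018 falls between when the petition is filed (Nov 19, 2018) and when the receipt notice is issued (Dec 14, 2018).

The petition is filed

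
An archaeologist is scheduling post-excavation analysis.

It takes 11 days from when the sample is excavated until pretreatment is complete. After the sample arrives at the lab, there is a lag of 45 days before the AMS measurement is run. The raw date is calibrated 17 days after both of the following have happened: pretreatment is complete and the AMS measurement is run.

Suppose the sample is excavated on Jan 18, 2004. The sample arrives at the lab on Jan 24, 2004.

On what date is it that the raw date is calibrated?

The sample is excavated: Jan 18, 2004.
Pretreatment is complete: Jan 18, 2004 + 11 days = Jan 29, 2004.
The sample arrives at the lab: Jan 24, 2004.
The AMS measurement is run: Jan 24, 2004 + 45 days = Mar 9, 2004.
Both prerequisites met — pretreatment is complete (Jan 29, 2004), the AMS measurement is run (Mar 9, 2004); the later is Mar 9, 2004.
The raw date is calibrated: Mar 9, 2004 + 17 days = Mar 26, 2004.

Mar 26, 2004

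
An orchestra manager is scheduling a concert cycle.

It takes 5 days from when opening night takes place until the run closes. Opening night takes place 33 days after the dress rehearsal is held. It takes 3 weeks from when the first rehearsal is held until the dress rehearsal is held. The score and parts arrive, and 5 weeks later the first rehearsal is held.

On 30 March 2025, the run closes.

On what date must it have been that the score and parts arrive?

The run closes: Mar 30, 2025.
Opening night takes place: Mar 30, 2025 − 5 days = Mar 25, 2025.
The dress rehearsal is held: Mar 25, 2025 − 33 days = Feb 20, 2025.
The first rehearsal is held: Feb 20, 2025 − 3 weeks = Jan 30, 2025.
The score and parts arrive: Jan 30, 2025 − 5 weeks = Dec 26, 2024.

26 December 2024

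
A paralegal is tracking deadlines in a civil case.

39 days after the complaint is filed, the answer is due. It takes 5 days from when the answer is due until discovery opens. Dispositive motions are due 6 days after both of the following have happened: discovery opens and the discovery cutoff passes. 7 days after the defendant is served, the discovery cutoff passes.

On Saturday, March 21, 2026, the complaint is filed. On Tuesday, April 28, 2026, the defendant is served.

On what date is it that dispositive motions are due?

Monday, May 11, 2026

The complaint is filed: Mar 21, 2026.
The answer is due: Mar 21, 2026 + 39 days = Apr 29, 2026.
Discovery opens: Apr 29, 2026 + 5 days = May 4, 2026.
The defendant is served: Apr 28, 2026.
The discovery cutoff passes: Apr 28, 2026 + 7 days = May 5, 2026.
Both prerequisites met — discovery opens (May 4, 2026), the discovery cutoff passes (May 5, 2026); the later is May 5, 2026.
Dispositive motions are due: May 5, 2026 + 6 days = May 11, 2026.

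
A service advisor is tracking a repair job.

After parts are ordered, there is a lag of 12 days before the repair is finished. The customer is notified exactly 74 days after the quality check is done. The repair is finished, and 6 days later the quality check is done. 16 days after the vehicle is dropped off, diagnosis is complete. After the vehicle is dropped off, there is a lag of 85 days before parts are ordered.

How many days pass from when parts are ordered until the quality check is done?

18 days

Causal path: parts are ordered → the repair is finished → the quality check is done.
Total delay along the path: 12 + 6 = 18 days.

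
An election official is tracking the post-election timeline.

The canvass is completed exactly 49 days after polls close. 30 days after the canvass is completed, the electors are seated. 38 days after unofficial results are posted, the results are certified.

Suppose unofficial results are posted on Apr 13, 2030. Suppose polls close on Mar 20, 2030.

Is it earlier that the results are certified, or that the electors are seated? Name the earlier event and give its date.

Unofficial results are posted: Apr 13, 2030.
The results are certified: Apr 13, 2030 + 38 days = May 21, 2030.
Polls close: Mar 20, 2030.
The canvass is completed: Mar 20, 2030 + 49 days = May 8, 2030.
The electors are seated: May 8, 2030 + 30 days = Jun 7, 2030.
Comparing: the results are certified on May 21, 2030 vs the electors are seated on Jun 7, 2030. Earlier: the results are certified.

The results are certified — May 21, 2030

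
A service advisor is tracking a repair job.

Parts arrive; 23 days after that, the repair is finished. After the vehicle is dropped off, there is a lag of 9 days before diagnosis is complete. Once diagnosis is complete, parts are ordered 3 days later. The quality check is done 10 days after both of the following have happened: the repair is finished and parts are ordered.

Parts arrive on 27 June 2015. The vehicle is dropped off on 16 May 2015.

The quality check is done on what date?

30 July 2015

Parts arrive: Jun 27, 2015.
The repair is finished: Jun 27, 2015 + 23 days = Jul 20, 2015.
The vehicle is dropped off: May 16, 2015.
Diagnosis is complete: May 16, 2015 + 9 days = May 25, 2015.
Parts are ordered: May 25, 2015 + 3 days = May 28, 2015.
Both prerequisites met — the repair is finished (Jul 20, 2015), parts are ordered (May 28, 2015); the later is Jul 20, 2015.
The quality check is done: Jul 20, 2015 + 10 days = Jul 30, 2015.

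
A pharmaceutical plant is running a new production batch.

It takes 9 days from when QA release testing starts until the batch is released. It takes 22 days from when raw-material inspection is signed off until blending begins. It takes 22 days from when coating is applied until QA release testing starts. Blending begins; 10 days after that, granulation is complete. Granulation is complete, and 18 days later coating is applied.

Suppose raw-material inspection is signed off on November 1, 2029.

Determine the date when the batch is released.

Raw-material inspection is signed off: Nov 1, 2029.
Blending begins: Nov 1, 2029 + 22 days = Nov 23, 2029.
Granulation is complete: Nov 23, 2029 + 10 days = Dec 3, 2029.
Coating is applied: Dec 3, 2029 + 18 days = Dec 21, 2029.
QA release testing starts: Dec 21, 2029 + 22 days = Jan 12, 2030.
The batch is released: Jan 12, 2030 + 9 days = Jan 21, 2030.

January 21, 2030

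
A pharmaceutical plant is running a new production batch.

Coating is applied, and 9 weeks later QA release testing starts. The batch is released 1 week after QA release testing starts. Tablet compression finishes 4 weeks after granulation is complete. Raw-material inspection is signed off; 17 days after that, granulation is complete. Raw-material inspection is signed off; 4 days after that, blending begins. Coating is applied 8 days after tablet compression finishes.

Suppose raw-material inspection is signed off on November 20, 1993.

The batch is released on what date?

March 23, 1994

Raw-material inspection is signed off: Nov 20, 1993.
Granulation is complete: Nov 20, 1993 + 17 days = Dec 7, 1993.
Tablet compression finishes: Dec 7, 1993 + 4 weeks = Jan 4, 1994.
Coating is applied: Jan 4, 1994 + 8 days = Jan 12, 1994.
QA release testing starts: Jan 12, 1994 + 9 weeks = Mar 16, 1994.
The batch is released: Mar 16, 1994 + 1 week = Mar 23, 1994.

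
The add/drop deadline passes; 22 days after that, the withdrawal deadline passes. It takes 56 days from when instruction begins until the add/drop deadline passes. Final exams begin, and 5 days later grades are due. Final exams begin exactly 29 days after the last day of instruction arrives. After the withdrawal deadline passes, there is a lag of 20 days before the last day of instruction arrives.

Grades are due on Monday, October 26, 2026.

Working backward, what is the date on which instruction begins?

Grades are due: Oct 26, 2026.
Final exams begin: Oct 26, 2026 − 5 days = Oct 21, 2026.
The last day of instruction arrives: Oct 21, 2026 − 29 days = Sep 22, 2026.
The withdrawal deadline passes: Sep 22, 2026 − 20 days = Sep 2, 2026.
The add/drop deadline passes: Sep 2, 2026 − 22 days = Aug 11, 2026.
Instruction begins: Aug 11, 2026 − 56 days = Jun 16, 2026.

Tuesday, June 16, 2026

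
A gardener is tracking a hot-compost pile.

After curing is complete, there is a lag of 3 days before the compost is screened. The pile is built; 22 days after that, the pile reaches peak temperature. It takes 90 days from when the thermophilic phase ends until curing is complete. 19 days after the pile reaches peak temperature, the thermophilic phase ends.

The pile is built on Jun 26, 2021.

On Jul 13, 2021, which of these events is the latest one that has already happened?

The pile is built: Jun 26, 2021.
The pile reaches peak temperature: Jun 26, 2021 + 22 days = Jul 18, 2021.
The thermophilic phase ends: Jul 18, 2021 + 19 days = Aug 6, 2021.
Curing is complete: Aug 6, 2021 + 90 days = Nov 4, 2021.
The compost is screened: Nov 4, 2021 + 3 days = Nov 7, 2021.
Jul 13, 2021 falls between when the pile is built (Jun 26, 2021) and when the pile reaches peak temperature (Jul 18, 2021).

The pile is built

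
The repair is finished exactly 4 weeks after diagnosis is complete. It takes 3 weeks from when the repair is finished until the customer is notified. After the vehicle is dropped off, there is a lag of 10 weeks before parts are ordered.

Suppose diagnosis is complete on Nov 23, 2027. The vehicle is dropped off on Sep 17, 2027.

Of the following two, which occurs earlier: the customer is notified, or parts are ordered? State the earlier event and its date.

Diagnosis is complete: Nov 23, 2027.
The repair is finished: Nov 23, 2027 + 4 weeks = Dec 21, 2027.
The customer is notified: Dec 21, 2027 + 3 weeks = Jan 11, 2028.
The vehicle is dropped off: Sep 17, 2027.
Parts are ordered: Sep 17, 2027 + 10 weeks = Nov 26, 2027.
Comparing: the customer is notified on Jan 11, 2028 vs parts are ordered on Nov 26, 2027. Earlier: parts are ordered.

Parts are ordered — Nov 26, 2027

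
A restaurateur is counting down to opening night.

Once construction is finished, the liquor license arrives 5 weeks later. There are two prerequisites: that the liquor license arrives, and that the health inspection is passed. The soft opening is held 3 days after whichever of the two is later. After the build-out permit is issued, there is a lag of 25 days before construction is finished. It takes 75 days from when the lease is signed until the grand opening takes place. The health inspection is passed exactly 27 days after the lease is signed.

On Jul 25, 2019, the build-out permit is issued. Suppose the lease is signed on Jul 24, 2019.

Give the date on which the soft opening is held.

The build-out permit is issued: Jul 25, 2019.
Construction is finished: Jul 25, 2019 + 25 days = Aug 19, 2019.
The liquor license arrives: Aug 19, 2019 + 5 weeks = Sep 23, 2019.
The lease is signed: Jul 24, 2019.
The health inspection is passed: Jul 24, 2019 + 27 days = Aug 20, 2019.
Both prerequisites met — the liquor license arrives (Sep 23, 2019), the health inspection is passed (Aug 20, 2019); the later is Sep 23, 2019.
The soft opening is held: Sep 23, 2019 + 3 days = Sep 26, 2019.

Sep 26, 2019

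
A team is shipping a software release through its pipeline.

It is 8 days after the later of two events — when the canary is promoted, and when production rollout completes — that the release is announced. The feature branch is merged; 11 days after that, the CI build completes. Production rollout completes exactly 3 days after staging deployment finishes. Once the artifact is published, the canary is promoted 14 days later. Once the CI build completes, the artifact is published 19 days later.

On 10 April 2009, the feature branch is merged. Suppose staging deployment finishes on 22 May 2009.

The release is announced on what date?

2 June 2009

The feature branch is merged: Apr 10, 2009.
The CI build completes: Apr 10, 2009 + 11 days = Apr 21, 2009.
The artifact is published: Apr 21, 2009 + 19 days = May 10, 2009.
The canary is promoted: May 10, 2009 + 14 days = May 24, 2009.
Staging deployment finishes: May 22, 2009.
Production rollout completes: May 22, 2009 + 3 days = May 25, 2009.
Both prerequisites met — the canary is promoted (May 24, 2009), production rollout completes (May 25, 2009); the later is May 25, 2009.
The release is announced: May 25, 2009 + 8 days = Jun 2, 2009.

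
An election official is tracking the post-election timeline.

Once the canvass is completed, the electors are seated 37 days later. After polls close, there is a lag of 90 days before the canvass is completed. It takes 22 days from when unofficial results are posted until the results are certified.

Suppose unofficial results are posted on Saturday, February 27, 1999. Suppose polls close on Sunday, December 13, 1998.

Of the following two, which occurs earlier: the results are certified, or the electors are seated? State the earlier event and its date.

The results are certified — Sunday, March 21, 1999

Unofficial results are posted: Feb 27, 1999.
The results are certified: Feb 27, 1999 + 22 days = Mar 21, 1999.
Polls close: Dec 13, 1998.
The canvass is completed: Dec 13, 1998 + 90 days = Mar 13, 1999.
The electors are seated: Mar 13, 1999 + 37 days = Apr 19, 1999.
Comparing: the results are certified on Mar 21, 1999 vs the electors are seated on Apr 19, 1999. Earlier: the results are certified.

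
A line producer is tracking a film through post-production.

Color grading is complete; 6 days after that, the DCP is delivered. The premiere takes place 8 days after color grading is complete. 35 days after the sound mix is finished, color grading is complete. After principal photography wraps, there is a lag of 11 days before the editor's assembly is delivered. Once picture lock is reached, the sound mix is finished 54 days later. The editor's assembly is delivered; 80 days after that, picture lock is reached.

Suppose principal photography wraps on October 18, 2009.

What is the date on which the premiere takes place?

Principal photography wraps: Oct 18, 2009.
The editor's assembly is delivered: Oct 18, 2009 + 11 days = Oct 29, 2009.
Picture lock is reached: Oct 29, 2009 + 80 days = Jan 17, 2010.
The sound mix is finished: Jan 17, 2010 + 54 days = Mar 12, 2010.
Color grading is complete: Mar 12, 2010 + 35 days = Apr 16, 2010.
The premiere takes place: Apr 16, 2010 + 8 days = Apr 24, 2010.

April 24, 2010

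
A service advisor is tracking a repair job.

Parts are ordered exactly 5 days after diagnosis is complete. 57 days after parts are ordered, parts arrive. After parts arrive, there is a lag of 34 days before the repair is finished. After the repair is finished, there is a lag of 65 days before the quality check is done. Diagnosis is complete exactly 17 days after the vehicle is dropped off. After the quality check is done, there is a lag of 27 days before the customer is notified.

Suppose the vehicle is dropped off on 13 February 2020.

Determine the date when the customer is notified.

5 September 2020

The vehicle is dropped off: Feb 13, 2020.
Diagnosis is complete: Feb 13, 2020 + 17 days = Mar 1, 2020.
Parts are ordered: Mar 1, 2020 + 5 days = Mar 6, 2020.
Parts arrive: Mar 6, 2020 + 57 days = May 2, 2020.
The repair is finished: May 2, 2020 + 34 days = Jun 5, 2020.
The quality check is done: Jun 5, 2020 + 65 days = Aug 9, 2020.
The customer is notified: Aug 9, 2020 + 27 days = Sep 5, 2020.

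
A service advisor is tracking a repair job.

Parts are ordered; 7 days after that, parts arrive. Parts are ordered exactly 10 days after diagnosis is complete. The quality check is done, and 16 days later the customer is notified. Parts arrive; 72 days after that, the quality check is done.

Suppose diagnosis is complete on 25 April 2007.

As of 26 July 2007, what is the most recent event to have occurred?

The quality check is done

Diagnosis is complete: Apr 25, 2007.
Parts are ordered: Apr 25, 2007 + 10 days = May 5, 2007.
Parts arrive: May 5, 2007 + 7 days = May 12, 2007.
The quality check is done: May 12, 2007 + 72 days = Jul 23, 2007.
The customer is notified: Jul 23, 2007 + 16 days = Aug 8, 2007.
Jul 26, 2007 falls between when the quality check is done (Jul 23, 2007) and when the customer is notified (Aug 8, 2007).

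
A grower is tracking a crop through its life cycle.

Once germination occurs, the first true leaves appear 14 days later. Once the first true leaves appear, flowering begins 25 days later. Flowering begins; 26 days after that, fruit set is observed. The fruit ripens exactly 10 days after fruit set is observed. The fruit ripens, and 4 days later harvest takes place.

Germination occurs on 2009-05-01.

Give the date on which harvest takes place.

2009-07-19

Germination occurs: May 1, 2009.
The first true leaves appear: May 1, 2009 + 14 days = May 15, 2009.
Flowering begins: May 15, 2009 + 25 days = Jun 9, 2009.
Fruit set is observed: Jun 9, 2009 + 26 days = Jul 5, 2009.
The fruit ripens: Jul 5, 2009 + 10 days = Jul 15, 2009.
Harvest takes place: Jul 15, 2009 + 4 days = Jul 19, 2009.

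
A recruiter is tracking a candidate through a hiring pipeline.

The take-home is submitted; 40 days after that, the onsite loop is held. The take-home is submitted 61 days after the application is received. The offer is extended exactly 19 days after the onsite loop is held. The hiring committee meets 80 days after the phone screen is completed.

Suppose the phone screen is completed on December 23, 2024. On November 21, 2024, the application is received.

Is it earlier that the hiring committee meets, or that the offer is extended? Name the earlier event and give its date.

The phone screen is completed: Dec 23, 2024.
The hiring committee meets: Dec 23, 2024 + 80 days = Mar 13, 2025.
The application is received: Nov 21, 2024.
The take-home is submitted: Nov 21, 2024 + 61 days = Jan 21, 2025.
The onsite loop is held: Jan 21, 2025 + 40 days = Mar 2, 2025.
The offer is extended: Mar 2, 2025 + 19 days = Mar 21, 2025.
Comparing: the hiring committee meets on Mar 13, 2025 vs the offer is extended on Mar 21, 2025. Earlier: the hiring committee meets.

The hiring committee meets — March 13, 2025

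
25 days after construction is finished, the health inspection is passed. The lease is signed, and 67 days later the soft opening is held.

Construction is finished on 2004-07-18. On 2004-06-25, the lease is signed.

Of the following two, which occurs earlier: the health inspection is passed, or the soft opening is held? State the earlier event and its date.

The health inspection is passed — 2004-08-12

Construction is finished: Jul 18, 2004.
The health inspection is passed: Jul 18, 2004 + 25 days = Aug 12, 2004.
The lease is signed: Jun 25, 2004.
The soft opening is held: Jun 25, 2004 + 67 days = Aug 31, 2004.
Comparing: the health inspection is passed on Aug 12, 2004 vs the soft opening is held on Aug 31, 2004. Earlier: the health inspection is passed.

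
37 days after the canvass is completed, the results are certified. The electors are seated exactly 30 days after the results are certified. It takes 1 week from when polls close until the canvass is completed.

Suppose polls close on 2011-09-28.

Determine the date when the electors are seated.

Polls close: Sep 28, 2011.
The canvass is completed: Sep 28, 2011 + 1 week = Oct 5, 2011.
The results are certified: Oct 5, 2011 + 37 days = Nov 11, 2011.
The electors are seated: Nov 11, 2011 + 30 days = Dec 11, 2011.

2011-12-11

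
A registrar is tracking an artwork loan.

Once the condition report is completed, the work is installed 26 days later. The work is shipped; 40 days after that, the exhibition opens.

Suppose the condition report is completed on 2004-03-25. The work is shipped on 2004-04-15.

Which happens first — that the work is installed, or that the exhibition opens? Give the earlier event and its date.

The condition report is completed: Mar 25, 2004.
The work is installed: Mar 25, 2004 + 26 days = Apr 20, 2004.
The work is shipped: Apr 15, 2004.
The exhibition opens: Apr 15, 2004 + 40 days = May 25, 2004.
Comparing: the work is installed on Apr 20, 2004 vs the exhibition opens on May 25, 2004. Earlier: the work is installed.

The work is installed — 2004-04-20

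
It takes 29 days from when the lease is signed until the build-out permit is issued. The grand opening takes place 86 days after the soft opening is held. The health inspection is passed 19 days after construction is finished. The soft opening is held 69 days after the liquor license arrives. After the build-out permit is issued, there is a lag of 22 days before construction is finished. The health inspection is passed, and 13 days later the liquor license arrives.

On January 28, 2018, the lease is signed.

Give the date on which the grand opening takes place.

September 23, 2018

The lease is signed: Jan 28, 2018.
The build-out permit is issued: Jan 28, 2018 + 29 days = Feb 26, 2018.
Construction is finished: Feb 26, 2018 + 22 days = Mar 20, 2018.
The health inspection is passed: Mar 20, 2018 + 19 days = Apr 8, 2018.
The liquor license arrives: Apr 8, 2018 + 13 days = Apr 21, 2018.
The soft opening is held: Apr 21, 2018 + 69 days = Jun 29, 2018.
The grand opening takes place: Jun 29, 2018 + 86 days = Sep 23, 2018.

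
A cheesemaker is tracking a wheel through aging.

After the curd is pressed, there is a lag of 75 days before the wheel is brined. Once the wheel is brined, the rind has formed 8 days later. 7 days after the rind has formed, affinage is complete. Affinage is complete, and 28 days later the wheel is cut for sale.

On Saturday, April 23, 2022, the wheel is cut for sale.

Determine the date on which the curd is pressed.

Sunday, December 26, 2021

The wheel is cut for sale: Apr 23, 2022.
Affinage is complete: Apr 23, 2022 − 28 days = Mar 26, 2022.
The rind has formed: Mar 26, 2022 − 7 days = Mar 19, 2022.
The wheel is brined: Mar 19, 2022 − 8 days = Mar 11, 2022.
The curd is pressed: Mar 11, 2022 − 75 days = Dec 26, 2021.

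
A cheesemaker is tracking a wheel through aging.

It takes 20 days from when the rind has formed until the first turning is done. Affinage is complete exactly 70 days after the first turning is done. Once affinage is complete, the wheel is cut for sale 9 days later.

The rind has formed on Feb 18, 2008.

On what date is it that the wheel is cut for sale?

The rind has formed: Feb 18, 2008.
The first turning is done: Feb 18, 2008 + 20 days = Mar 9, 2008.
Affinage is complete: Mar 9, 2008 + 70 days = May 18, 2008.
The wheel is cut for sale: May 18, 2008 + 9 days = May 27, 2008.

May 27, 2008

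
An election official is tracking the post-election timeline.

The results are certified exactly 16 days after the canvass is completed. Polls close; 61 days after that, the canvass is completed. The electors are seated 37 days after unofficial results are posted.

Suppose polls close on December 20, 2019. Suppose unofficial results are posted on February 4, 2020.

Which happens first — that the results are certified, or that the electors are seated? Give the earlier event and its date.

Polls close: Dec 20, 2019.
The canvass is completed: Dec 20, 2019 + 61 days = Feb 19, 2020.
The results are certified: Feb 19, 2020 + 16 days = Mar 6, 2020.
Unofficial results are posted: Feb 4, 2020.
The electors are seated: Feb 4, 2020 + 37 days = Mar 12, 2020.
Comparing: the results are certified on Mar 6, 2020 vs the electors are seated on Mar 12, 2020. Earlier: the results are certified.

The results are certified — March 6, 2020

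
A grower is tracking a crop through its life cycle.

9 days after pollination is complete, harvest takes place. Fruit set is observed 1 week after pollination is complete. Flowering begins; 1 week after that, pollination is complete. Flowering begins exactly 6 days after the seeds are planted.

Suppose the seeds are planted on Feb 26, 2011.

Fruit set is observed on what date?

Mar 18, 2011

The seeds are planted: Feb 26, 2011.
Flowering begins: Feb 26, 2011 + 6 days = Mar 4, 2011.
Pollination is complete: Mar 4, 2011 + 1 week = Mar 11, 2011.
Fruit set is observed: Mar 11, 2011 + 1 week = Mar 18, 2011.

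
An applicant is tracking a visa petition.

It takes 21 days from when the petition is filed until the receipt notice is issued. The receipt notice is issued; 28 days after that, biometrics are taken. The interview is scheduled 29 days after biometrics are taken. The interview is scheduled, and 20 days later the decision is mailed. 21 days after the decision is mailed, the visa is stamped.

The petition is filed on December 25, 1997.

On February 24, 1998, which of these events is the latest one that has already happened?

The petition is filed: Dec 25, 1997.
The receipt notice is issued: Dec 25, 1997 + 21 days = Jan 15, 1998.
Biometrics are taken: Jan 15, 1998 + 28 days = Feb 12, 1998.
The interview is scheduled: Feb 12, 1998 + 29 days = Mar 13, 1998.
The decision is mailed: Mar 13, 1998 + 20 days = Apr 2, 1998.
The visa is stamped: Apr 2, 1998 + 21 days = Apr 23, 1998.
Feb 24, 1998 falls between when biometrics are taken (Feb 12, 1998) and when the interview is scheduled (Mar 13, 1998).

Biometrics are taken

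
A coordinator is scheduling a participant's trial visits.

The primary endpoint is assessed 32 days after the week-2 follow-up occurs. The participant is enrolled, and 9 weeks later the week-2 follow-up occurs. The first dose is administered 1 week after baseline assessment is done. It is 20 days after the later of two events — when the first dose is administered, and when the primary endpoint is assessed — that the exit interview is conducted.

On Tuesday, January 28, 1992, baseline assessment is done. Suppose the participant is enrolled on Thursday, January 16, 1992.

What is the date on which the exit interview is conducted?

Baseline assessment is done: Jan 28, 1992.
The first dose is administered: Jan 28, 1992 + 1 week = Feb 4, 1992.
The participant is enrolled: Jan 16, 1992.
The week-2 follow-up occurs: Jan 16, 1992 + 9 weeks = Mar 19, 1992.
The primary endpoint is assessed: Mar 19, 1992 + 32 days = Apr 20, 1992.
Both prerequisites met — the first dose is administered (Feb 4, 1992), the primary endpoint is assessed (Apr 20, 1992); the later is Apr 20, 1992.
The exit interview is conducted: Apr 20, 1992 + 20 days = May 10, 1992.

Sunday, May 10, 1992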